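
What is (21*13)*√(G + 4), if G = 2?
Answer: 273*√6 ≈ 668.71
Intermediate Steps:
(21*13)*√(G + 4) = (21*13)*√(2 + 4) = 273*√6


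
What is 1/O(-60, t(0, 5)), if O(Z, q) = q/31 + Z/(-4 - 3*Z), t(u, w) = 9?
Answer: -1364/69 ≈ -19.768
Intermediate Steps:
O(Z, q) = q/31 + Z/(-4 - 3*Z) (O(Z, q) = q*(1/31) + Z/(-4 - 3*Z) = q/31 + Z/(-4 - 3*Z))
1/O(-60, t(0, 5)) = 1/((-31*(-60) + 4*9 + 3*(-60)*9)/(31*(4 + 3*(-60)))) = 1/((1860 + 36 - 1620)/(31*(4 - 180))) = 1/((1/31)*276/(-176)) = 1/((1/31)*(-1/176)*276) = 1/(-69/1364) = -1364/69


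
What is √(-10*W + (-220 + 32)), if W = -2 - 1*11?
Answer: I*√58 ≈ 7.6158*I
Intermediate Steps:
W = -13 (W = -2 - 11 = -13)
√(-10*W + (-220 + 32)) = √(-10*(-13) + (-220 + 32)) = √(130 - 188) = √(-58) = I*√58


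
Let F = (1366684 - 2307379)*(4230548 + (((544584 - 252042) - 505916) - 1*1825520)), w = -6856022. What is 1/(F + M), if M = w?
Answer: -1/2061684815552 ≈ -4.8504e-13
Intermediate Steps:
M = -6856022
F = -2061677959530 (F = -940695*(4230548 + ((292542 - 505916) - 1825520)) = -940695*(4230548 + (-213374 - 1825520)) = -940695*(4230548 - 2038894) = -940695*2191654 = -2061677959530)
1/(F + M) = 1/(-2061677959530 - 6856022) = 1/(-2061684815552) = -1/2061684815552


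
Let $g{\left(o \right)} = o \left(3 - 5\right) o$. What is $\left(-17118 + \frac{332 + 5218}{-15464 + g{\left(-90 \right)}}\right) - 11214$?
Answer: $- \frac{448554999}{15832} \approx -28332.0$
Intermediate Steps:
$g{\left(o \right)} = - 2 o^{2}$ ($g{\left(o \right)} = o \left(-2\right) o = - 2 o o = - 2 o^{2}$)
$\left(-17118 + \frac{332 + 5218}{-15464 + g{\left(-90 \right)}}\right) - 11214 = \left(-17118 + \frac{332 + 5218}{-15464 - 2 \left(-90\right)^{2}}\right) - 11214 = \left(-17118 + \frac{5550}{-15464 - 16200}\right) - 11214 = \left(-17118 + \frac{5550}{-31664}\right) - 11214 = \left(-17118 + 5550 \left(- \frac{1}{31664}\right)\right) - 11214 = \left(-17118 - \frac{2775}{15832}\right) - 11214 = - \frac{271014951}{15832} - 11214 = - \frac{448554999}{15832}$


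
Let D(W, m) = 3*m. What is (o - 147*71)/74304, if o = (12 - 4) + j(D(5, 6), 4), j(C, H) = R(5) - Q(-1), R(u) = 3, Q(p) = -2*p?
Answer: -869/6192 ≈ -0.14034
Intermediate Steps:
j(C, H) = 1 (j(C, H) = 3 - (-2)*(-1) = 3 - 1*2 = 3 - 2 = 1)
o = 9 (o = (12 - 4) + 1 = 8 + 1 = 9)
(o - 147*71)/74304 = (9 - 147*71)/74304 = (9 - 10437)*(1/74304) = -10428*1/74304 = -869/6192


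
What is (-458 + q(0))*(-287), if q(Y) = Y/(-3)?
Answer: 131446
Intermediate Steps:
q(Y) = -Y/3 (q(Y) = Y*(-⅓) = -Y/3)
(-458 + q(0))*(-287) = (-458 - ⅓*0)*(-287) = (-458 + 0)*(-287) = -458*(-287) = 131446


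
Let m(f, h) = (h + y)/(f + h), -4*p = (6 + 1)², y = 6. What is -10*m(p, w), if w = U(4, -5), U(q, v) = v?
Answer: 40/69 ≈ 0.57971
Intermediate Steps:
w = -5
p = -49/4 (p = -(6 + 1)²/4 = -¼*7² = -¼*49 = -49/4 ≈ -12.250)
m(f, h) = (6 + h)/(f + h) (m(f, h) = (h + 6)/(f + h) = (6 + h)/(f + h))
-10*m(p, w) = -10*(6 - 5)/(-49/4 - 5) = -10/(-69/4) = -(-40)/69 = -10*(-4/69) = 40/69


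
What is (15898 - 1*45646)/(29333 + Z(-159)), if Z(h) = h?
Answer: -14874/14587 ≈ -1.0197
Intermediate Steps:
(15898 - 1*45646)/(29333 + Z(-159)) = (15898 - 1*45646)/(29333 - 159) = (15898 - 45646)/29174 = -29748*1/29174 = -14874/14587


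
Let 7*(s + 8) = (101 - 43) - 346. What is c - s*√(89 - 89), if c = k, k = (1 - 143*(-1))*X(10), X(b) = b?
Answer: 1440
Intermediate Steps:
s = -344/7 (s = -8 + ((101 - 43) - 346)/7 = -8 + (58 - 346)/7 = -8 + (⅐)*(-288) = -8 - 288/7 = -344/7 ≈ -49.143)
k = 1440 (k = (1 - 143*(-1))*10 = (1 + 143)*10 = 144*10 = 1440)
c = 1440
c - s*√(89 - 89) = 1440 - (-344)*√(89 - 89)/7 = 1440 - (-344)*√0/7 = 1440 - (-344)*0/7 = 1440 - 1*0 = 1440 + 0 = 1440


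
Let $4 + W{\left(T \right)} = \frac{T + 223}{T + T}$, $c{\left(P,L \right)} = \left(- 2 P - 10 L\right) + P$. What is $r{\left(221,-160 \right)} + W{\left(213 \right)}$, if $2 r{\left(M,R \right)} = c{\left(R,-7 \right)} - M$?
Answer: $\frac{649}{426} \approx 1.5235$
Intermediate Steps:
$c{\left(P,L \right)} = - P - 10 L$ ($c{\left(P,L \right)} = \left(- 10 L - 2 P\right) + P = - P - 10 L$)
$W{\left(T \right)} = -4 + \frac{223 + T}{2 T}$ ($W{\left(T \right)} = -4 + \frac{T + 223}{T + T} = -4 + \frac{223 + T}{2 T}$)
$r{\left(M,R \right)} = 35 - \frac{M}{2} - \frac{R}{2}$ ($r{\left(M,R \right)} = \frac{\left(- R - -70\right) - M}{2} = \frac{\left(- R + 70\right) - M}{2} = \frac{\left(70 - R\right) - M}{2} = \frac{70 - M - R}{2} = 35 - \frac{M}{2} - \frac{R}{2}$)
$r{\left(221,-160 \right)} + W{\left(213 \right)} = \left(35 - \frac{221}{2} - -80\right) + \frac{223 - 1491}{2 \cdot 213} = \left(35 - \frac{221}{2} + 80\right) + \frac{1}{2} \cdot \frac{1}{213} \left(223 - 1491\right) = \frac{9}{2} + \frac{1}{2} \cdot \frac{1}{213} \left(-1268\right) = \frac{9}{2} - \frac{634}{213} = \frac{649}{426}$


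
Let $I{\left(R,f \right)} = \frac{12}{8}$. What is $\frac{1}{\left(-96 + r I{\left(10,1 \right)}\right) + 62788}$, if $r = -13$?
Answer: $\frac{2}{125345} \approx 1.5956 \cdot 10^{-5}$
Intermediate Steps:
$I{\left(R,f \right)} = \frac{3}{2}$ ($I{\left(R,f \right)} = 12 \cdot \frac{1}{8} = \frac{3}{2}$)
$\frac{1}{\left(-96 + r I{\left(10,1 \right)}\right) + 62788} = \frac{1}{\left(-96 - \frac{39}{2}\right) + 62788} = \frac{1}{- \frac{231}{2} + 62788} = \frac{1}{\frac{125345}{2}} = \frac{2}{125345}$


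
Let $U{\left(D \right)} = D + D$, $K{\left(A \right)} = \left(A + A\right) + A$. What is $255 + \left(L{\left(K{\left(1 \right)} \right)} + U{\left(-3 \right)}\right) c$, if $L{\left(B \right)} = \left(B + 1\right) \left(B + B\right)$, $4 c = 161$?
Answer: $\frac{1959}{2} \approx 979.5$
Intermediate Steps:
$c = \frac{161}{4}$ ($c = \frac{1}{4} \cdot 161 = \frac{161}{4} \approx 40.25$)
$K{\left(A \right)} = 3 A$ ($K{\left(A \right)} = 2 A + A = 3 A$)
$U{\left(D \right)} = 2 D$
$L{\left(B \right)} = 2 B \left(1 + B\right)$ ($L{\left(B \right)} = \left(1 + B\right) 2 B = 2 B \left(1 + B\right)$)
$255 + \left(L{\left(K{\left(1 \right)} \right)} + U{\left(-3 \right)}\right) c = 255 + \left(2 \cdot 3 \cdot 1 \left(1 + 3 \cdot 1\right) + 2 \left(-3\right)\right) \frac{161}{4} = 255 + \left(2 \cdot 3 \left(1 + 3\right) - 6\right) \frac{161}{4} = 255 + \left(2 \cdot 3 \cdot 4 - 6\right) \frac{161}{4} = 255 + \left(24 - 6\right) \frac{161}{4} = 255 + 18 \cdot \frac{161}{4} = 255 + \frac{1449}{2} = \frac{1959}{2}$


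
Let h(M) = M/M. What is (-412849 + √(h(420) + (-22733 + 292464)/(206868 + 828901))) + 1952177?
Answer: 1539328 + 10*√275958455/147967 ≈ 1.5393e+6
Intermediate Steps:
h(M) = 1
(-412849 + √(h(420) + (-22733 + 292464)/(206868 + 828901))) + 1952177 = (-412849 + √(1 + (-22733 + 292464)/(206868 + 828901))) + 1952177 = (-412849 + √(1 + 269731/1035769)) + 1952177 = (-412849 + √(1 + 269731*(1/1035769))) + 1952177 = (-412849 + √(1 + 38533/147967)) + 1952177 = (-412849 + √(186500/147967)) + 1952177 = (-412849 + 10*√275958455/147967) + 1952177 = 1539328 + 10*√275958455/147967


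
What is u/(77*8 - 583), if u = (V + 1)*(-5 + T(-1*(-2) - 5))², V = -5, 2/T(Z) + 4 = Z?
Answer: -5476/1617 ≈ -3.3865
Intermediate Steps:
T(Z) = 2/(-4 + Z)
u = -5476/49 (u = (-5 + 1)*(-5 + 2/(-4 + (-1*(-2) - 5)))² = -4*(-5 + 2/(-4 + (2 - 5)))² = -4*(-5 + 2/(-4 - 3))² = -4*(-5 + 2/(-7))² = -4*(-5 + 2*(-⅐))² = -4*(-5 - 2/7)² = -4*(-37/7)² = -4*1369/49 = -5476/49 ≈ -111.76)
u/(77*8 - 583) = -5476/(49*(77*8 - 583)) = -5476/(49*(616 - 583)) = -5476/49/33 = -5476/49*1/33 = -5476/1617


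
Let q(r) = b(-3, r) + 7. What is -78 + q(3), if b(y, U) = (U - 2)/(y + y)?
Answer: -427/6 ≈ -71.167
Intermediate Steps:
b(y, U) = (-2 + U)/(2*y) (b(y, U) = (-2 + U)/((2*y)) = (-2 + U)*(1/(2*y)) = (-2 + U)/(2*y))
q(r) = 22/3 - r/6 (q(r) = (1/2)*(-2 + r)/(-3) + 7 = (1/2)*(-1/3)*(-2 + r) + 7 = (1/3 - r/6) + 7 = 22/3 - r/6)
-78 + q(3) = -78 + (22/3 - 1/6*3) = -78 + (22/3 - 1/2) = -78 + 41/6 = -427/6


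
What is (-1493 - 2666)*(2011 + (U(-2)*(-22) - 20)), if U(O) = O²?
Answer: -7914577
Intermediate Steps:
(-1493 - 2666)*(2011 + (U(-2)*(-22) - 20)) = (-1493 - 2666)*(2011 + ((-2)²*(-22) - 20)) = -4159*(2011 + (4*(-22) - 20)) = -4159*(2011 + (-88 - 20)) = -4159*(2011 - 108) = -4159*1903 = -7914577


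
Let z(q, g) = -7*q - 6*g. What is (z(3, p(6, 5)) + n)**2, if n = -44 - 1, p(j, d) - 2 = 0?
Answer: 6084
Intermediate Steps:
p(j, d) = 2 (p(j, d) = 2 + 0 = 2)
n = -45
(z(3, p(6, 5)) + n)**2 = ((-7*3 - 6*2) - 45)**2 = ((-21 - 12) - 45)**2 = (-33 - 45)**2 = (-78)**2 = 6084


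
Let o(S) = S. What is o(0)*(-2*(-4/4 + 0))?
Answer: 0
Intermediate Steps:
o(0)*(-2*(-4/4 + 0)) = 0*(-2*(-4/4 + 0)) = 0*(-2*((¼)*(-4) + 0)) = 0*(-2*(-1 + 0)) = 0*(-2*(-1)) = 0*2 = 0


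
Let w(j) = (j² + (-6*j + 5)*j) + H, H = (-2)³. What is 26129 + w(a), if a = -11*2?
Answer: 23591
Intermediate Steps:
a = -22
H = -8
w(j) = -8 + j² + j*(5 - 6*j) (w(j) = (j² + (-6*j + 5)*j) - 8 = (j² + (5 - 6*j)*j) - 8 = (j² + j*(5 - 6*j)) - 8 = -8 + j² + j*(5 - 6*j))
26129 + w(a) = 26129 + (-8 - 5*(-22)² + 5*(-22)) = 26129 + (-8 - 5*484 - 110) = 26129 + (-8 - 2420 - 110) = 26129 - 2538 = 23591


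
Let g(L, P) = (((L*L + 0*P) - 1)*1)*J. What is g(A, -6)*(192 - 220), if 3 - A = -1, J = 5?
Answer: -2100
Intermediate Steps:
A = 4 (A = 3 - 1*(-1) = 3 + 1 = 4)
g(L, P) = -5 + 5*L² (g(L, P) = (((L*L + 0*P) - 1)*1)*5 = (((L² + 0) - 1)*1)*5 = ((L² - 1)*1)*5 = ((-1 + L²)*1)*5 = (-1 + L²)*5 = -5 + 5*L²)
g(A, -6)*(192 - 220) = (-5 + 5*4²)*(192 - 220) = (-5 + 5*16)*(-28) = (-5 + 80)*(-28) = 75*(-28) = -2100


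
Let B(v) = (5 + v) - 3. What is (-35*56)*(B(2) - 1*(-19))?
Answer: -45080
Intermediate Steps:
B(v) = 2 + v
(-35*56)*(B(2) - 1*(-19)) = (-35*56)*((2 + 2) - 1*(-19)) = -1960*(4 + 19) = -1960*23 = -45080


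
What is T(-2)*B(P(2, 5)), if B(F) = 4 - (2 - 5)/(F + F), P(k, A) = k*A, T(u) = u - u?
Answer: 0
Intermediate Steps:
T(u) = 0
P(k, A) = A*k
B(F) = 4 + 3/(2*F) (B(F) = 4 - (-3)/(2*F) = 4 + 3/(2*F))
T(-2)*B(P(2, 5)) = 0*(4 + 3/(2*((5*2)))) = 0*(4 + (3/2)/10) = 0*(4 + (3/2)*(⅒)) = 0*(4 + 3/20) = 0*(83/20) = 0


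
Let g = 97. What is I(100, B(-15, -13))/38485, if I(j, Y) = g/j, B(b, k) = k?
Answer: 97/3848500 ≈ 2.5205e-5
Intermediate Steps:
I(j, Y) = 97/j
I(100, B(-15, -13))/38485 = (97/100)/38485 = (97*(1/100))*(1/38485) = (97/100)*(1/38485) = 97/3848500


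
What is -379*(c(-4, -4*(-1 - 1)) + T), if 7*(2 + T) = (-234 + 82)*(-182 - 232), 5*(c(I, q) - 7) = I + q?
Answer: -119325497/35 ≈ -3.4093e+6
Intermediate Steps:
c(I, q) = 7 + I/5 + q/5 (c(I, q) = 7 + (I + q)/5 = 7 + (I/5 + q/5) = 7 + I/5 + q/5)
T = 62914/7 (T = -2 + ((-234 + 82)*(-182 - 232))/7 = -2 + (-152*(-414))/7 = -2 + (1/7)*62928 = -2 + 62928/7 = 62914/7 ≈ 8987.7)
-379*(c(-4, -4*(-1 - 1)) + T) = -379*((7 + (1/5)*(-4) + (-4*(-1 - 1))/5) + 62914/7) = -379*((7 - 4/5 + (-4*(-2))/5) + 62914/7) = -379*((7 - 4/5 + (1/5)*8) + 62914/7) = -379*((7 - 4/5 + 8/5) + 62914/7) = -379*(39/5 + 62914/7) = -379*314843/35 = -119325497/35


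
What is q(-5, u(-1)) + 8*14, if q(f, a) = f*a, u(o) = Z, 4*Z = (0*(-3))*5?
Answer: 112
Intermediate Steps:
Z = 0 (Z = ((0*(-3))*5)/4 = (0*5)/4 = (¼)*0 = 0)
u(o) = 0
q(f, a) = a*f
q(-5, u(-1)) + 8*14 = 0*(-5) + 8*14 = 0 + 112 = 112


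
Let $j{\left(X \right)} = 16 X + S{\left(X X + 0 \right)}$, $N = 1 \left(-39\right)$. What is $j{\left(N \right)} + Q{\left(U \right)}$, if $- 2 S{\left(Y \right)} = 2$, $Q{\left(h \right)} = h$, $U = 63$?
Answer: $-562$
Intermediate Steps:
$N = -39$
$S{\left(Y \right)} = -1$ ($S{\left(Y \right)} = \left(- \frac{1}{2}\right) 2 = -1$)
$j{\left(X \right)} = -1 + 16 X$ ($j{\left(X \right)} = 16 X - 1 = -1 + 16 X$)
$j{\left(N \right)} + Q{\left(U \right)} = \left(-1 + 16 \left(-39\right)\right) + 63 = \left(-1 - 624\right) + 63 = -625 + 63 = -562$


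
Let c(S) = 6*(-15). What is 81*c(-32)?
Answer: -7290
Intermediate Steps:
c(S) = -90
81*c(-32) = 81*(-90) = -7290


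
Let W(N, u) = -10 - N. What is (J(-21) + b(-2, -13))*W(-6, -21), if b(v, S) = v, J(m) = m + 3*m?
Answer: 344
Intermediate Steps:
J(m) = 4*m
(J(-21) + b(-2, -13))*W(-6, -21) = (4*(-21) - 2)*(-10 - 1*(-6)) = (-84 - 2)*(-10 + 6) = -86*(-4) = 344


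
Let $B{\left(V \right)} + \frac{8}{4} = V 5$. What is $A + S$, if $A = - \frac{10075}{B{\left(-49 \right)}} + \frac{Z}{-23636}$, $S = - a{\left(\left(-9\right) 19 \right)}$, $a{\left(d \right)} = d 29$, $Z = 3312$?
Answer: $\frac{29542928}{5909} \approx 4999.6$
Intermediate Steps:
$a{\left(d \right)} = 29 d$
$B{\left(V \right)} = -2 + 5 V$ ($B{\left(V \right)} = -2 + V 5 = -2 + 5 V$)
$S = 4959$ ($S = - 29 \left(\left(-9\right) 19\right) = - 29 \left(-171\right) = \left(-1\right) \left(-4959\right) = 4959$)
$A = \frac{240197}{5909}$ ($A = - \frac{10075}{-2 + 5 \left(-49\right)} + \frac{3312}{-23636} = - \frac{10075}{-2 - 245} + 3312 \left(- \frac{1}{23636}\right) = - \frac{10075}{-247} - \frac{828}{5909} = \left(-10075\right) \left(- \frac{1}{247}\right) - \frac{828}{5909} = \frac{775}{19} - \frac{828}{5909} = \frac{240197}{5909} \approx 40.649$)
$A + S = \frac{240197}{5909} + 4959 = \frac{29542928}{5909}$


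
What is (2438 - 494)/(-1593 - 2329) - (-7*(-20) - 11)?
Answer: -253941/1961 ≈ -129.50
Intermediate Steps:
(2438 - 494)/(-1593 - 2329) - (-7*(-20) - 11) = 1944/(-3922) - (140 - 11) = 1944*(-1/3922) - 1*129 = -972/1961 - 129 = -253941/1961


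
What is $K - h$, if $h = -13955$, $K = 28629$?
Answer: $42584$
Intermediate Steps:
$K - h = 28629 - -13955 = 28629 + 13955 = 42584$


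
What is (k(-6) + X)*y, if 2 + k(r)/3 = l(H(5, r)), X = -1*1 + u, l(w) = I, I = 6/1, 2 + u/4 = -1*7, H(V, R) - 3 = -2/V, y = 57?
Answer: -1425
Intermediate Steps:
H(V, R) = 3 - 2/V
u = -36 (u = -8 + 4*(-1*7) = -8 + 4*(-7) = -8 - 28 = -36)
I = 6 (I = 6*1 = 6)
l(w) = 6
X = -37 (X = -1*1 - 36 = -1 - 36 = -37)
k(r) = 12 (k(r) = -6 + 3*6 = -6 + 18 = 12)
(k(-6) + X)*y = (12 - 37)*57 = -25*57 = -1425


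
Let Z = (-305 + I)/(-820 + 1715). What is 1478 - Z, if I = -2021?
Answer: 1325136/895 ≈ 1480.6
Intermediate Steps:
Z = -2326/895 (Z = (-305 - 2021)/(-820 + 1715) = -2326/895 ≈ -2.5989)
1478 - Z = 1478 - 1*(-2326/895) = 1478 + 2326/895 = 1325136/895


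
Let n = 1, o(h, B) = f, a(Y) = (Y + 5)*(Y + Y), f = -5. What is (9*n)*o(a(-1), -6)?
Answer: -45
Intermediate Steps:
a(Y) = 2*Y*(5 + Y) (a(Y) = (5 + Y)*(2*Y) = 2*Y*(5 + Y))
o(h, B) = -5
(9*n)*o(a(-1), -6) = (9*1)*(-5) = 9*(-5) = -45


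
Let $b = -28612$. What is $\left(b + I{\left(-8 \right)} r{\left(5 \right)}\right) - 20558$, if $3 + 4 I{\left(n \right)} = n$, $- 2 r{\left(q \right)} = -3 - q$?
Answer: $-49181$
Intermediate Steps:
$r{\left(q \right)} = \frac{3}{2} + \frac{q}{2}$ ($r{\left(q \right)} = - \frac{-3 - q}{2} = \frac{3}{2} + \frac{q}{2}$)
$I{\left(n \right)} = - \frac{3}{4} + \frac{n}{4}$
$\left(b + I{\left(-8 \right)} r{\left(5 \right)}\right) - 20558 = \left(-28612 + \left(- \frac{3}{4} + \frac{1}{4} \left(-8\right)\right) \left(\frac{3}{2} + \frac{1}{2} \cdot 5\right)\right) - 20558 = \left(-28612 + \left(- \frac{3}{4} - 2\right) \left(\frac{3}{2} + \frac{5}{2}\right)\right) - 20558 = \left(-28612 - 11\right) - 20558 = -28623 - 20558 = -49181$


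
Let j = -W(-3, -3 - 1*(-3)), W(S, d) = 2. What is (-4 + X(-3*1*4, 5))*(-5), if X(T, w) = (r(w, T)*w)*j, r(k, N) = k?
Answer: 270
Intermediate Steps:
j = -2 (j = -1*2 = -2)
X(T, w) = -2*w**2 (X(T, w) = (w*w)*(-2) = w**2*(-2) = -2*w**2)
(-4 + X(-3*1*4, 5))*(-5) = (-4 - 2*5**2)*(-5) = (-4 - 2*25)*(-5) = (-4 - 50)*(-5) = -54*(-5) = 270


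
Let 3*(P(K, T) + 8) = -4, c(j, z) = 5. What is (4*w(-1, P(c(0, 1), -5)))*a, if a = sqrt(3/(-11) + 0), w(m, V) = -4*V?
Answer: 448*I*sqrt(33)/33 ≈ 77.987*I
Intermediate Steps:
P(K, T) = -28/3 (P(K, T) = -8 + (1/3)*(-4) = -8 - 4/3 = -28/3)
a = I*sqrt(33)/11 (a = sqrt(3*(-1/11) + 0) = sqrt(-3/11 + 0) = sqrt(-3/11) = I*sqrt(33)/11 ≈ 0.52223*I)
(4*w(-1, P(c(0, 1), -5)))*a = (4*(-4*(-28/3)))*(I*sqrt(33)/11) = (4*(112/3))*(I*sqrt(33)/11) = 448*(I*sqrt(33)/11)/3 = 448*I*sqrt(33)/33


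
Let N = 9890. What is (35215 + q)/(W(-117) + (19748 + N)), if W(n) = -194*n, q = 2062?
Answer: 37277/52336 ≈ 0.71226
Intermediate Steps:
(35215 + q)/(W(-117) + (19748 + N)) = (35215 + 2062)/(-194*(-117) + (19748 + 9890)) = 37277/(22698 + 29638) = 37277/52336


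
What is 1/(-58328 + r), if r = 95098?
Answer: 1/36770 ≈ 2.7196e-5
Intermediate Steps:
1/(-58328 + r) = 1/(-58328 + 95098) = 1/36770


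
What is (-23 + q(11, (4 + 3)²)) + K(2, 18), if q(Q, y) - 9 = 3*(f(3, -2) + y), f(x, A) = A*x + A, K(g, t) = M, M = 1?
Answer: 110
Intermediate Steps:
K(g, t) = 1
f(x, A) = A + A*x
q(Q, y) = -15 + 3*y (q(Q, y) = 9 + 3*(-2*(1 + 3) + y) = 9 + 3*(-2*4 + y) = 9 + 3*(-8 + y) = 9 + (-24 + 3*y) = -15 + 3*y)
(-23 + q(11, (4 + 3)²)) + K(2, 18) = (-23 + (-15 + 3*(4 + 3)²)) + 1 = (-23 + (-15 + 3*7²)) + 1 = (-23 + (-15 + 3*49)) + 1 = (-23 + (-15 + 147)) + 1 = (-23 + 132) + 1 = 109 + 1 = 110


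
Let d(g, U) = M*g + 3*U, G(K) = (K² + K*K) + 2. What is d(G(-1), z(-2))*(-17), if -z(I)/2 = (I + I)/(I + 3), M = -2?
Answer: -272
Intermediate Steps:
G(K) = 2 + 2*K² (G(K) = (K² + K²) + 2 = 2*K² + 2 = 2 + 2*K²)
z(I) = -4*I/(3 + I) (z(I) = -2*(I + I)/(I + 3) = -2*2*I/(3 + I) = -4*I/(3 + I))
d(g, U) = -2*g + 3*U
d(G(-1), z(-2))*(-17) = (-2*(2 + 2*(-1)²) + 3*(-4*(-2)/(3 - 2)))*(-17) = (-2*(2 + 2*1) + 3*(-4*(-2)/1))*(-17) = (-2*(2 + 2) + 3*(-4*(-2)*1))*(-17) = (-2*4 + 3*8)*(-17) = (-8 + 24)*(-17) = 16*(-17) = -272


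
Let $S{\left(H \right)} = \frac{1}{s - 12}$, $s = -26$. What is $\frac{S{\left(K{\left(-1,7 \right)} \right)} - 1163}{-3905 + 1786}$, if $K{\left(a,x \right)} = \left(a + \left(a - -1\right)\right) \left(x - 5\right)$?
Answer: $\frac{44195}{80522} \approx 0.54886$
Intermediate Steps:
$K{\left(a,x \right)} = \left(1 + 2 a\right) \left(-5 + x\right)$ ($K{\left(a,x \right)} = \left(a + \left(a + 1\right)\right) \left(-5 + x\right) = \left(a + \left(1 + a\right)\right) \left(-5 + x\right) = \left(1 + 2 a\right) \left(-5 + x\right)$)
$S{\left(H \right)} = - \frac{1}{38}$ ($S{\left(H \right)} = \frac{1}{-26 - 12} = \frac{1}{-38} = - \frac{1}{38}$)
$\frac{S{\left(K{\left(-1,7 \right)} \right)} - 1163}{-3905 + 1786} = \frac{- \frac{1}{38} - 1163}{-3905 + 1786} = - \frac{44195}{38 \left(-2119\right)} = \left(- \frac{44195}{38}\right) \left(- \frac{1}{2119}\right) = \frac{44195}{80522}$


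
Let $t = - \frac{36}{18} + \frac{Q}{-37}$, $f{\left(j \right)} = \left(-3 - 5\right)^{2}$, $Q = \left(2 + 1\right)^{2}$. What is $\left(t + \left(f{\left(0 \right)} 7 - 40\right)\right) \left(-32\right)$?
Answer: $- \frac{480416}{37} \approx -12984.0$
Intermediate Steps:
$Q = 9$ ($Q = 3^{2} = 9$)
$f{\left(j \right)} = 64$ ($f{\left(j \right)} = \left(-8\right)^{2} = 64$)
$t = - \frac{83}{37}$ ($t = - \frac{36}{18} + \frac{9}{-37} = \left(-36\right) \frac{1}{18} + 9 \left(- \frac{1}{37}\right) = -2 - \frac{9}{37} = - \frac{83}{37} \approx -2.2432$)
$\left(t + \left(f{\left(0 \right)} 7 - 40\right)\right) \left(-32\right) = \left(- \frac{83}{37} + \left(64 \cdot 7 - 40\right)\right) \left(-32\right) = \left(- \frac{83}{37} + \left(448 - 40\right)\right) \left(-32\right) = \left(- \frac{83}{37} + 408\right) \left(-32\right) = \frac{15013}{37} \left(-32\right) = - \frac{480416}{37}$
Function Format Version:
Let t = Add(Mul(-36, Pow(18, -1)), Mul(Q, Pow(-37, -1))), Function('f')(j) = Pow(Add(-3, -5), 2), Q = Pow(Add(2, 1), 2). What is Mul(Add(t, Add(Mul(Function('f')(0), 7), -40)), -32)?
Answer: Rational(-480416, 37) ≈ -12984.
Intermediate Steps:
Q = 9 (Q = Pow(3, 2) = 9)
Function('f')(j) = 64 (Function('f')(j) = Pow(-8, 2) = 64)
t = Rational(-83, 37) (t = Add(Mul(-36, Pow(18, -1)), Mul(9, Pow(-37, -1))) = Add(Mul(-36, Rational(1, 18)), Mul(9, Rational(-1, 37))) = Add(-2, Rational(-9, 37)) = Rational(-83, 37) ≈ -2.2432)
Mul(Add(t, Add(Mul(Function('f')(0), 7), -40)), -32) = Mul(Add(Rational(-83, 37), Add(Mul(64, 7), -40)), -32) = Mul(Add(Rational(-83, 37), Add(448, -40)), -32) = Mul(Add(Rational(-83, 37), 408), -32) = Mul(Rational(15013, 37), -32) = Rational(-480416, 37)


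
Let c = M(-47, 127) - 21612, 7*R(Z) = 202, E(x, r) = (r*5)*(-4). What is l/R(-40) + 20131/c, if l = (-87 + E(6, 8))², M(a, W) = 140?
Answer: 4582915137/2168672 ≈ 2113.2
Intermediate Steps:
E(x, r) = -20*r (E(x, r) = (5*r)*(-4) = -20*r)
R(Z) = 202/7 (R(Z) = (⅐)*202 = 202/7)
c = -21472 (c = 140 - 21612 = -21472)
l = 61009 (l = (-87 - 20*8)² = (-87 - 160)² = (-247)² = 61009)
l/R(-40) + 20131/c = 61009/(202/7) + 20131/(-21472) = 61009*(7/202) + 20131*(-1/21472) = 427063/202 - 20131/21472 = 4582915137/2168672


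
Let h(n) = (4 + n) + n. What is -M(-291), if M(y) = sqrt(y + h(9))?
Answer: -I*sqrt(269) ≈ -16.401*I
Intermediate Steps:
h(n) = 4 + 2*n
M(y) = sqrt(22 + y) (M(y) = sqrt(y + (4 + 2*9)) = sqrt(y + (4 + 18)) = sqrt(y + 22) = sqrt(22 + y))
-M(-291) = -sqrt(22 - 291) = -sqrt(-269) = -I*sqrt(269)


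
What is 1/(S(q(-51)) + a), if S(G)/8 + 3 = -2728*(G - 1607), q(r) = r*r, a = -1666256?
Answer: -1/23359336 ≈ -4.2809e-8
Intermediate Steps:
q(r) = r²
S(G) = 35071144 - 21824*G (S(G) = -24 + 8*(-2728*(G - 1607)) = -24 + 8*(-2728*(-1607 + G)) = -24 + 8*(4383896 - 2728*G) = -24 + (35071168 - 21824*G) = 35071144 - 21824*G)
1/(S(q(-51)) + a) = 1/((35071144 - 21824*(-51)²) - 1666256) = 1/((35071144 - 21824*2601) - 1666256) = 1/((35071144 - 56764224) - 1666256) = 1/(-21693080 - 1666256) = 1/(-23359336) = -1/23359336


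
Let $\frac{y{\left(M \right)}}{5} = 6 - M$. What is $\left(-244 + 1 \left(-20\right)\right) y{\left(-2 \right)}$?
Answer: $-10560$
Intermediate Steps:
$y{\left(M \right)} = 30 - 5 M$ ($y{\left(M \right)} = 5 \left(6 - M\right) = 30 - 5 M$)
$\left(-244 + 1 \left(-20\right)\right) y{\left(-2 \right)} = \left(-244 + 1 \left(-20\right)\right) \left(30 - -10\right) = \left(-244 - 20\right) \left(30 + 10\right) = \left(-264\right) 40 = -10560$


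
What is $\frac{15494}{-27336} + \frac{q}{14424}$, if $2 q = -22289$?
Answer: $- \frac{44010959}{32857872} \approx -1.3394$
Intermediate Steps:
$q = - \frac{22289}{2}$ ($q = \frac{1}{2} \left(-22289\right) = - \frac{22289}{2} \approx -11145.0$)
$\frac{15494}{-27336} + \frac{q}{14424} = \frac{15494}{-27336} - \frac{22289}{2 \cdot 14424} = 15494 \left(- \frac{1}{27336}\right) - \frac{22289}{28848} = - \frac{7747}{13668} - \frac{22289}{28848} = - \frac{44010959}{32857872}$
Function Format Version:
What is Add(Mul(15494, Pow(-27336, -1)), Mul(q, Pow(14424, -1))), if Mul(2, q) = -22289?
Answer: Rational(-44010959, 32857872) ≈ -1.3394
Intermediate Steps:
q = Rational(-22289, 2) (q = Mul(Rational(1, 2), -22289) = Rational(-22289, 2) ≈ -11145.)
Add(Mul(15494, Pow(-27336, -1)), Mul(q, Pow(14424, -1))) = Add(Mul(15494, Pow(-27336, -1)), Mul(Rational(-22289, 2), Pow(14424, -1))) = Add(Mul(15494, Rational(-1, 27336)), Mul(Rational(-22289, 2), Rational(1, 14424))) = Add(Rational(-7747, 13668), Rational(-22289, 28848)) = Rational(-44010959, 32857872)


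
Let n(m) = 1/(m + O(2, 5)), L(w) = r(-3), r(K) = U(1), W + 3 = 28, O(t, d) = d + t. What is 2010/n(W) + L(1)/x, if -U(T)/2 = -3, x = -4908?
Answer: 52613759/818 ≈ 64320.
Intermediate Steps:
U(T) = 6 (U(T) = -2*(-3) = 6)
W = 25 (W = -3 + 28 = 25)
r(K) = 6
L(w) = 6
n(m) = 1/(7 + m) (n(m) = 1/(m + (5 + 2)) = 1/(m + 7) = 1/(7 + m))
2010/n(W) + L(1)/x = 2010/(1/(7 + 25)) + 6/(-4908) = 2010/(1/32) + 6*(-1/4908) = 2010/(1/32) - 1/818 = 2010*32 - 1/818 = 64320 - 1/818 = 52613759/818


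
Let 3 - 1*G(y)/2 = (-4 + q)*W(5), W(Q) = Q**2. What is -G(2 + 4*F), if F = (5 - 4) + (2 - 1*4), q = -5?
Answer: -456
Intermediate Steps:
F = -1 (F = 1 + (2 - 4) = 1 - 2 = -1)
G(y) = 456 (G(y) = 6 - 2*(-4 - 5)*5**2 = 6 - (-18)*25 = 6 - 2*(-225) = 6 + 450 = 456)
-G(2 + 4*F) = -1*456 = -456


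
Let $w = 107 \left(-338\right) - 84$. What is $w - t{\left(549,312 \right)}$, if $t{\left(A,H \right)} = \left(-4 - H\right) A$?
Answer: $137234$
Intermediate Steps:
$t{\left(A,H \right)} = A \left(-4 - H\right)$
$w = -36250$ ($w = -36166 - 84 = -36250$)
$w - t{\left(549,312 \right)} = -36250 - \left(-1\right) 549 \left(4 + 312\right) = -36250 - \left(-1\right) 549 \cdot 316 = -36250 - -173484 = -36250 + 173484 = 137234$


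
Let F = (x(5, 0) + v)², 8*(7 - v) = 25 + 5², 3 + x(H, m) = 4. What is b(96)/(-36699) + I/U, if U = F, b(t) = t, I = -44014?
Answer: -8614773760/599417 ≈ -14372.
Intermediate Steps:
x(H, m) = 1 (x(H, m) = -3 + 4 = 1)
v = ¾ (v = 7 - (25 + 5²)/8 = 7 - (25 + 25)/8 = 7 - ⅛*50 = 7 - 25/4 = ¾ ≈ 0.75000)
F = 49/16 (F = (1 + ¾)² = (7/4)² = 49/16 ≈ 3.0625)
U = 49/16 ≈ 3.0625
b(96)/(-36699) + I/U = 96/(-36699) - 44014/49/16 = 96*(-1/36699) - 44014*16/49 = -32/12233 - 704224/49 = -8614773760/599417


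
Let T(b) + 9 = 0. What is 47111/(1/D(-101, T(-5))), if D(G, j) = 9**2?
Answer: 3815991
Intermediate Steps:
T(b) = -9 (T(b) = -9 + 0 = -9)
D(G, j) = 81
47111/(1/D(-101, T(-5))) = 47111/(1/81) = 47111*81 = 3815991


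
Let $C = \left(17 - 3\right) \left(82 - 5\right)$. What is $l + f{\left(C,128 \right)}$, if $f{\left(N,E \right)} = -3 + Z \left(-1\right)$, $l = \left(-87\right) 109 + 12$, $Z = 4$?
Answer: $-9478$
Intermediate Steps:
$l = -9471$ ($l = -9483 + 12 = -9471$)
$C = 1078$ ($C = 14 \cdot 77 = 1078$)
$f{\left(N,E \right)} = -7$ ($f{\left(N,E \right)} = -3 + 4 \left(-1\right) = -3 - 4 = -7$)
$l + f{\left(C,128 \right)} = -9471 - 7 = -9478$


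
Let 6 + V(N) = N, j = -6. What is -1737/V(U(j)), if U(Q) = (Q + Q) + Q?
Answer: 579/8 ≈ 72.375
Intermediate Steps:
U(Q) = 3*Q (U(Q) = 2*Q + Q = 3*Q)
V(N) = -6 + N
-1737/V(U(j)) = -1737/(-6 + 3*(-6)) = -1737/(-6 - 18) = -1737/(-24) = -1737*(-1/24) = 579/8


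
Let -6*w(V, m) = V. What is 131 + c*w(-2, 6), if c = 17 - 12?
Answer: 398/3 ≈ 132.67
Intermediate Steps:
w(V, m) = -V/6
c = 5
131 + c*w(-2, 6) = 131 + 5*(-⅙*(-2)) = 131 + 5*(⅓) = 131 + 5/3 = 398/3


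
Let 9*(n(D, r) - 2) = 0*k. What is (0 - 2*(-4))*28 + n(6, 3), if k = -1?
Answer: 226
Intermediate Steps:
n(D, r) = 2 (n(D, r) = 2 + (0*(-1))/9 = 2 + (1/9)*0 = 2 + 0 = 2)
(0 - 2*(-4))*28 + n(6, 3) = (0 - 2*(-4))*28 + 2 = (0 + 8)*28 + 2 = 8*28 + 2 = 224 + 2 = 226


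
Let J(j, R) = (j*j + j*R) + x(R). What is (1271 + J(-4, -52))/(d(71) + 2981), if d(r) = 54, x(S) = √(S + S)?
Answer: 299/607 + 2*I*√26/3035 ≈ 0.49259 + 0.0033601*I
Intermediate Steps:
x(S) = √2*√S (x(S) = √(2*S) = √2*√S)
J(j, R) = j² + R*j + √2*√R (J(j, R) = (j*j + j*R) + √2*√R = (j² + R*j) + √2*√R = j² + R*j + √2*√R)
(1271 + J(-4, -52))/(d(71) + 2981) = (1271 + ((-4)² - 52*(-4) + √2*√(-52)))/(54 + 2981) = (1271 + (16 + 208 + √2*(2*I*√13)))/3035 = (1271 + (16 + 208 + 2*I*√26))*(1/3035) = (1271 + (224 + 2*I*√26))*(1/3035) = (1495 + 2*I*√26)*(1/3035) = 299/607 + 2*I*√26/3035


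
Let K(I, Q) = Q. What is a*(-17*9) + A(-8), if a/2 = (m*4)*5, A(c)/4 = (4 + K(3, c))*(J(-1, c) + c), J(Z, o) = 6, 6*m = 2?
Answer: -2008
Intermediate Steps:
m = 1/3 (m = (1/6)*2 = 1/3 ≈ 0.33333)
A(c) = 4*(4 + c)*(6 + c) (A(c) = 4*((4 + c)*(6 + c)) = 4*(4 + c)*(6 + c))
a = 40/3 (a = 2*(((1/3)*4)*5) = 2*((4/3)*5) = 2*(20/3) = 40/3 ≈ 13.333)
a*(-17*9) + A(-8) = 40*(-17*9)/3 + (96 + 4*(-8)**2 + 40*(-8)) = (40/3)*(-153) + (96 + 4*64 - 320) = -2040 + (96 + 256 - 320) = -2040 + 32 = -2008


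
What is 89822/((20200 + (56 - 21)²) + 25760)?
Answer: 89822/47185 ≈ 1.9036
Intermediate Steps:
89822/((20200 + (56 - 21)²) + 25760) = 89822/((20200 + 35²) + 25760) = 89822/((20200 + 1225) + 25760) = 89822/(21425 + 25760) = 89822/47185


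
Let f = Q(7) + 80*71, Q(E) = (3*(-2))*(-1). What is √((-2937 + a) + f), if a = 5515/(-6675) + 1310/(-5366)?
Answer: √35254088251628655/3581805 ≈ 52.421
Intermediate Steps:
Q(E) = 6 (Q(E) = -6*(-1) = 6)
a = -3833774/3581805 (a = 5515*(-1/6675) + 1310*(-1/5366) = -1103/1335 - 655/2683 = -3833774/3581805 ≈ -1.0703)
f = 5686 (f = 6 + 80*71 = 6 + 5680 = 5686)
√((-2937 + a) + f) = √((-2937 - 3833774/3581805) + 5686) = √(-10523595059/3581805 + 5686) = √(9842548171/3581805) = √35254088251628655/3581805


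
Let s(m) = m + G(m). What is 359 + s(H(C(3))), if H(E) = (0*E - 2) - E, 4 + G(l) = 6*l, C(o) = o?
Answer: 320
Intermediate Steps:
G(l) = -4 + 6*l
H(E) = -2 - E (H(E) = (0 - 2) - E = -2 - E)
s(m) = -4 + 7*m (s(m) = m + (-4 + 6*m) = -4 + 7*m)
359 + s(H(C(3))) = 359 + (-4 + 7*(-2 - 1*3)) = 359 + (-4 + 7*(-2 - 3)) = 359 + (-4 + 7*(-5)) = 359 + (-4 - 35) = 359 - 39 = 320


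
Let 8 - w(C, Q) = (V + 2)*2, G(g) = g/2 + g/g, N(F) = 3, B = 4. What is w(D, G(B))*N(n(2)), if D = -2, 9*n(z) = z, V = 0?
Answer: 12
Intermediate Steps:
n(z) = z/9
G(g) = 1 + g/2 (G(g) = g*(½) + 1 = g/2 + 1 = 1 + g/2)
w(C, Q) = 4 (w(C, Q) = 8 - (0 + 2)*2 = 8 - 2*2 = 8 - 1*4 = 8 - 4 = 4)
w(D, G(B))*N(n(2)) = 4*3 = 12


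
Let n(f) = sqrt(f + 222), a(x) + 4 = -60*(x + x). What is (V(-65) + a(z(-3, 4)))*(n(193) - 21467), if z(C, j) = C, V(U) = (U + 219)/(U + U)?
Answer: -495093421/65 + 23063*sqrt(415)/65 ≈ -7.6096e+6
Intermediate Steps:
V(U) = (219 + U)/(2*U) (V(U) = (219 + U)/((2*U)) = (219 + U)*(1/(2*U)) = (219 + U)/(2*U))
a(x) = -4 - 120*x (a(x) = -4 - 60*(x + x) = -4 - 120*x)
n(f) = sqrt(222 + f)
(V(-65) + a(z(-3, 4)))*(n(193) - 21467) = ((1/2)*(219 - 65)/(-65) + (-4 - 120*(-3)))*(sqrt(222 + 193) - 21467) = ((1/2)*(-1/65)*154 + (-4 + 360))*(sqrt(415) - 21467) = (-77/65 + 356)*(-21467 + sqrt(415)) = 23063*(-21467 + sqrt(415))/65 = -495093421/65 + 23063*sqrt(415)/65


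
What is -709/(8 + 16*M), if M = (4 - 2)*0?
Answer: -709/8 ≈ -88.625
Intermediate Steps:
M = 0 (M = 2*0 = 0)
-709/(8 + 16*M) = -709/(8 + 16*0) = -709/(8 + 0) = -709/8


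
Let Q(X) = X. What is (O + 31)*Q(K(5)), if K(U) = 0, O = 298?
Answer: 0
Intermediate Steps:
(O + 31)*Q(K(5)) = (298 + 31)*0 = 329*0 = 0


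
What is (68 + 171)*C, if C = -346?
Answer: -82694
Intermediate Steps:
(68 + 171)*C = (68 + 171)*(-346) = 239*(-346) = -82694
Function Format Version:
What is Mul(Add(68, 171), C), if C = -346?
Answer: -82694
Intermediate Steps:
Mul(Add(68, 171), C) = Mul(Add(68, 171), -346) = Mul(239, -346) = -82694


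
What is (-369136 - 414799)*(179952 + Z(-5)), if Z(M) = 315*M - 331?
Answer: -139576491010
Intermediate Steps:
Z(M) = -331 + 315*M
(-369136 - 414799)*(179952 + Z(-5)) = (-369136 - 414799)*(179952 + (-331 + 315*(-5))) = -783935*(179952 + (-331 - 1575)) = -783935*(179952 - 1906) = -783935*178046 = -139576491010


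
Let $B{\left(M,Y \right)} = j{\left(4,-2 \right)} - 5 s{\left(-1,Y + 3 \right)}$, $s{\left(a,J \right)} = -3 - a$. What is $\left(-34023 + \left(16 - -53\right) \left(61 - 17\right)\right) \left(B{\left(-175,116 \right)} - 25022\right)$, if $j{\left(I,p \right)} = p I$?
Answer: $775294740$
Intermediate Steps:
$j{\left(I,p \right)} = I p$
$B{\left(M,Y \right)} = 2$ ($B{\left(M,Y \right)} = 4 \left(-2\right) - 5 \left(-3 - -1\right) = -8 - 5 \left(-3 + 1\right) = -8 - -10 = -8 + 10 = 2$)
$\left(-34023 + \left(16 - -53\right) \left(61 - 17\right)\right) \left(B{\left(-175,116 \right)} - 25022\right) = \left(-34023 + \left(16 - -53\right) \left(61 - 17\right)\right) \left(2 - 25022\right) = \left(-34023 + \left(16 + 53\right) 44\right) \left(-25020\right) = \left(-34023 + 69 \cdot 44\right) \left(-25020\right) = \left(-34023 + 3036\right) \left(-25020\right) = \left(-30987\right) \left(-25020\right) = 775294740$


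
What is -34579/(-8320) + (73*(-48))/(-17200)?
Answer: 7798901/1788800 ≈ 4.3598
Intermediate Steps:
-34579/(-8320) + (73*(-48))/(-17200) = -34579*(-1/8320) - 3504*(-1/17200) = 34579/8320 + 219/1075 = 7798901/1788800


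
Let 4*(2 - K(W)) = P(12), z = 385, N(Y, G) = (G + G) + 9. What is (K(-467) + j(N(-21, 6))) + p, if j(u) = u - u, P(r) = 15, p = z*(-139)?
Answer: -214067/4 ≈ -53517.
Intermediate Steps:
N(Y, G) = 9 + 2*G (N(Y, G) = 2*G + 9 = 9 + 2*G)
p = -53515 (p = 385*(-139) = -53515)
K(W) = -7/4 (K(W) = 2 - ¼*15 = 2 - 15/4 = -7/4)
j(u) = 0
(K(-467) + j(N(-21, 6))) + p = (-7/4 + 0) - 53515 = -7/4 - 53515 = -214067/4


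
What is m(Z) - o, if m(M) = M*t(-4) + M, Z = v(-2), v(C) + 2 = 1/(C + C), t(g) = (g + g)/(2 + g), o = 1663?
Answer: -6697/4 ≈ -1674.3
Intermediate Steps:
t(g) = 2*g/(2 + g) (t(g) = (2*g)/(2 + g) = 2*g/(2 + g))
v(C) = -2 + 1/(2*C) (v(C) = -2 + 1/(C + C) = -2 + 1/(2*C))
Z = -9/4 (Z = -2 + (1/2)/(-2) = -2 + (1/2)*(-1/2) = -2 - 1/4 = -9/4 ≈ -2.2500)
m(M) = 5*M (m(M) = M*(2*(-4)/(2 - 4)) + M = M*(2*(-4)/(-2)) + M = M*(2*(-4)*(-1/2)) + M = M*4 + M = 4*M + M = 5*M)
m(Z) - o = 5*(-9/4) - 1*1663 = -45/4 - 1663 = -6697/4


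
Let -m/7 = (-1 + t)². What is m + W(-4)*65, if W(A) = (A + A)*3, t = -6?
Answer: -1903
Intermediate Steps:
m = -343 (m = -7*(-1 - 6)² = -7*(-7)² = -7*49 = -343)
W(A) = 6*A (W(A) = (2*A)*3 = 6*A)
m + W(-4)*65 = -343 + (6*(-4))*65 = -343 - 24*65 = -343 - 1560 = -1903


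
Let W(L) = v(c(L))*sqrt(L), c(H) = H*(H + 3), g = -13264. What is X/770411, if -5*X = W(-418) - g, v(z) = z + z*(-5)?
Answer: -13264/3852055 + 138776*I*sqrt(418)/770411 ≈ -0.0034434 + 3.6828*I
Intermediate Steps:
c(H) = H*(3 + H)
v(z) = -4*z (v(z) = z - 5*z = -4*z)
W(L) = -4*L**(3/2)*(3 + L) (W(L) = (-4*L*(3 + L))*sqrt(L) = -4*L**(3/2)*(3 + L))
X = -13264/5 + 138776*I*sqrt(418) (X = -(4*(-418)**(3/2)*(-3 - 1*(-418)) - 1*(-13264))/5 = -(4*(-418*I*sqrt(418))*(-3 + 418) + 13264)/5 = -(4*(-418*I*sqrt(418))*415 + 13264)/5 = -(-693880*I*sqrt(418) + 13264)/5 = -(13264 - 693880*I*sqrt(418))/5 = -13264/5 + 138776*I*sqrt(418) ≈ -2652.8 + 2.8373e+6*I)
X/770411 = (-13264/5 + 138776*I*sqrt(418))/770411 = (-13264/5 + 138776*I*sqrt(418))*(1/770411) = -13264/3852055 + 138776*I*sqrt(418)/770411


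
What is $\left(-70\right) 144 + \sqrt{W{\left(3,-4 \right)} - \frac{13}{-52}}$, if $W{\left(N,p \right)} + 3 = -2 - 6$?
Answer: $-10080 + \frac{i \sqrt{43}}{2} \approx -10080.0 + 3.2787 i$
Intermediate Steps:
$W{\left(N,p \right)} = -11$ ($W{\left(N,p \right)} = -3 - 8 = -11$)
$\left(-70\right) 144 + \sqrt{W{\left(3,-4 \right)} - \frac{13}{-52}} = \left(-70\right) 144 + \sqrt{-11 - \frac{13}{-52}} = -10080 + \sqrt{-11 - - \frac{1}{4}} = -10080 + \sqrt{-11 + \frac{1}{4}} = -10080 + \sqrt{- \frac{43}{4}} = -10080 + \frac{i \sqrt{43}}{2}$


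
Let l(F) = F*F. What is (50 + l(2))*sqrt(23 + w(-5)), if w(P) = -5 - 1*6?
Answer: 108*sqrt(3) ≈ 187.06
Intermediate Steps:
w(P) = -11 (w(P) = -5 - 6 = -11)
l(F) = F**2
(50 + l(2))*sqrt(23 + w(-5)) = (50 + 2**2)*sqrt(23 - 11) = (50 + 4)*sqrt(12) = 54*(2*sqrt(3)) = 108*sqrt(3)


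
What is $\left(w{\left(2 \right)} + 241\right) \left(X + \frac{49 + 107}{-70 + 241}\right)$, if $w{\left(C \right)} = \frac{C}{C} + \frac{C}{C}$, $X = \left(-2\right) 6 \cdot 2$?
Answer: $- \frac{106596}{19} \approx -5610.3$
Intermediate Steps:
$X = -24$ ($X = \left(-12\right) 2 = -24$)
$w{\left(C \right)} = 2$ ($w{\left(C \right)} = 1 + 1 = 2$)
$\left(w{\left(2 \right)} + 241\right) \left(X + \frac{49 + 107}{-70 + 241}\right) = \left(2 + 241\right) \left(-24 + \frac{49 + 107}{-70 + 241}\right) = 243 \left(-24 + \frac{156}{171}\right) = 243 \left(-24 + 156 \cdot \frac{1}{171}\right) = 243 \left(-24 + \frac{52}{57}\right) = 243 \left(- \frac{1316}{57}\right) = - \frac{106596}{19}$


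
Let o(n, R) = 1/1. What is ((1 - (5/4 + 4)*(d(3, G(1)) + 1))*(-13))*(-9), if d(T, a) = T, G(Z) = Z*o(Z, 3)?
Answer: -2340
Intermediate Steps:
o(n, R) = 1
G(Z) = Z (G(Z) = Z*1 = Z)
((1 - (5/4 + 4)*(d(3, G(1)) + 1))*(-13))*(-9) = ((1 - (5/4 + 4)*(3 + 1))*(-13))*(-9) = ((1 - (5*(1/4) + 4)*4)*(-13))*(-9) = ((1 - (5/4 + 4)*4)*(-13))*(-9) = ((1 - 21*4/4)*(-13))*(-9) = ((1 - 1*21)*(-13))*(-9) = ((1 - 21)*(-13))*(-9) = -20*(-13)*(-9) = 260*(-9) = -2340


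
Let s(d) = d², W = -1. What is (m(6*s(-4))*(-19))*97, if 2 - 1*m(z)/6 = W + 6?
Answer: 33174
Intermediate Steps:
m(z) = -18 (m(z) = 12 - 6*(-1 + 6) = 12 - 6*5 = 12 - 30 = -18)
(m(6*s(-4))*(-19))*97 = -18*(-19)*97 = 342*97 = 33174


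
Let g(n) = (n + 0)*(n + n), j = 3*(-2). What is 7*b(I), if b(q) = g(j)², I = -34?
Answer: 36288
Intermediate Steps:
j = -6
g(n) = 2*n² (g(n) = n*(2*n) = 2*n²)
b(q) = 5184 (b(q) = (2*(-6)²)² = (2*36)² = 72² = 5184)
7*b(I) = 7*5184 = 36288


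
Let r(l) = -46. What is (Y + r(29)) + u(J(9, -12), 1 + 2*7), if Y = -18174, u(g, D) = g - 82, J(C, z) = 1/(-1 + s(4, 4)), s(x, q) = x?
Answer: -54905/3 ≈ -18302.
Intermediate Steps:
J(C, z) = 1/3 (J(C, z) = 1/(-1 + 4) = 1/3)
u(g, D) = -82 + g
(Y + r(29)) + u(J(9, -12), 1 + 2*7) = (-18174 - 46) + (-82 + 1/3) = -18220 - 245/3 = -54905/3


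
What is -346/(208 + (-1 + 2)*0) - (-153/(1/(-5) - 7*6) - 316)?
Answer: 6818241/21944 ≈ 310.71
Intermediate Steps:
-346/(208 + (-1 + 2)*0) - (-153/(1/(-5) - 7*6) - 316) = -346/(208 + 1*0) - (-153/(1*(-1/5) - 42) - 316) = -346/(208 + 0) - (-153/(-1/5 - 42) - 316) = -346/208 - (-153/(-211/5) - 316) = -346*1/208 - (-153*(-5/211) - 316) = -173/104 - (765/211 - 316) = -173/104 - 1*(-65911/211) = -173/104 + 65911/211 = 6818241/21944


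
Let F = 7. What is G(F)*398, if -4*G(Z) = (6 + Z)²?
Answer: -33631/2 ≈ -16816.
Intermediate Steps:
G(Z) = -(6 + Z)²/4
G(F)*398 = -(6 + 7)²/4*398 = -¼*13²*398 = -¼*169*398 = -169/4*398 = -33631/2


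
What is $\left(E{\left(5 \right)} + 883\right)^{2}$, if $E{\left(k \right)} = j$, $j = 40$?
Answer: $851929$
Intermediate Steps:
$E{\left(k \right)} = 40$
$\left(E{\left(5 \right)} + 883\right)^{2} = \left(40 + 883\right)^{2} = 923^{2} = 851929$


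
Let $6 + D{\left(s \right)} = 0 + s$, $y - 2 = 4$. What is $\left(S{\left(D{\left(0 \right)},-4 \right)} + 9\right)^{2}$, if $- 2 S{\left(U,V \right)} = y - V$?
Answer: $16$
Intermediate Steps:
$y = 6$ ($y = 2 + 4 = 6$)
$D{\left(s \right)} = -6 + s$ ($D{\left(s \right)} = -6 + \left(0 + s\right) = -6 + s$)
$S{\left(U,V \right)} = -3 + \frac{V}{2}$ ($S{\left(U,V \right)} = - \frac{6 - V}{2} = -3 + \frac{V}{2}$)
$\left(S{\left(D{\left(0 \right)},-4 \right)} + 9\right)^{2} = \left(\left(-3 + \frac{1}{2} \left(-4\right)\right) + 9\right)^{2} = \left(\left(-3 - 2\right) + 9\right)^{2} = \left(-5 + 9\right)^{2} = 4^{2} = 16$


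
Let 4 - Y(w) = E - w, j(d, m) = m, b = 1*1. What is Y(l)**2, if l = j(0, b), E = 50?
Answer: 2025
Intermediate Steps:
b = 1
l = 1
Y(w) = -46 + w (Y(w) = 4 - (50 - w) = 4 + (-50 + w) = -46 + w)
Y(l)**2 = (-46 + 1)**2 = (-45)**2 = 2025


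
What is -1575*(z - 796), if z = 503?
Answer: 461475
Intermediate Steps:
-1575*(z - 796) = -1575*(503 - 796) = -1575*(-293) = 461475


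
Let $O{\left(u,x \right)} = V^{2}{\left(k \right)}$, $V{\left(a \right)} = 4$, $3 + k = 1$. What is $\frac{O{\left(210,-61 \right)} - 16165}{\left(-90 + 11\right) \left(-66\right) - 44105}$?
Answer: $\frac{16149}{38891} \approx 0.41524$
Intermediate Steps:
$k = -2$ ($k = -3 + 1 = -2$)
$O{\left(u,x \right)} = 16$ ($O{\left(u,x \right)} = 4^{2} = 16$)
$\frac{O{\left(210,-61 \right)} - 16165}{\left(-90 + 11\right) \left(-66\right) - 44105} = \frac{16 - 16165}{\left(-90 + 11\right) \left(-66\right) - 44105} = - \frac{16149}{\left(-79\right) \left(-66\right) - 44105} = - \frac{16149}{5214 - 44105} = - \frac{16149}{-38891} = \left(-16149\right) \left(- \frac{1}{38891}\right) = \frac{16149}{38891}$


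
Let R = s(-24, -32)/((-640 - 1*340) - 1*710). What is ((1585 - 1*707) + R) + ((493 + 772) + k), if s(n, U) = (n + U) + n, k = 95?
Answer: 378230/169 ≈ 2238.0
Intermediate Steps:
s(n, U) = U + 2*n (s(n, U) = (U + n) + n = U + 2*n)
R = 8/169 (R = (-32 + 2*(-24))/((-640 - 1*340) - 1*710) = (-32 - 48)/((-640 - 340) - 710) = -80/(-980 - 710) = -80/(-1690) = -80*(-1/1690) = 8/169 ≈ 0.047337)
((1585 - 1*707) + R) + ((493 + 772) + k) = ((1585 - 1*707) + 8/169) + ((493 + 772) + 95) = ((1585 - 707) + 8/169) + (1265 + 95) = (878 + 8/169) + 1360 = 148390/169 + 1360 = 378230/169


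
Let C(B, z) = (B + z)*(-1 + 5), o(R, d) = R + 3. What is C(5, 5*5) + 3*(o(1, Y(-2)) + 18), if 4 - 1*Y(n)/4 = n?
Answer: 186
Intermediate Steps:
Y(n) = 16 - 4*n
o(R, d) = 3 + R
C(B, z) = 4*B + 4*z (C(B, z) = (B + z)*4 = 4*B + 4*z)
C(5, 5*5) + 3*(o(1, Y(-2)) + 18) = (4*5 + 4*(5*5)) + 3*((3 + 1) + 18) = (20 + 4*25) + 3*(4 + 18) = (20 + 100) + 3*22 = 120 + 66 = 186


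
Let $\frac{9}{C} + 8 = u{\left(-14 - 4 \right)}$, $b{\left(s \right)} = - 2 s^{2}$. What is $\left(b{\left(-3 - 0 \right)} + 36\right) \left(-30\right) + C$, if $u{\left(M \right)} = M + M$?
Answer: $- \frac{23769}{44} \approx -540.2$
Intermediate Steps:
$u{\left(M \right)} = 2 M$
$C = - \frac{9}{44}$ ($C = \frac{9}{-8 + 2 \left(-14 - 4\right)} = \frac{9}{-8 + 2 \left(-18\right)} = \frac{9}{-8 - 36} = \frac{9}{-44} = 9 \left(- \frac{1}{44}\right) = - \frac{9}{44} \approx -0.20455$)
$\left(b{\left(-3 - 0 \right)} + 36\right) \left(-30\right) + C = \left(- 2 \left(-3 - 0\right)^{2} + 36\right) \left(-30\right) - \frac{9}{44} = \left(- 2 \left(-3 + 0\right)^{2} + 36\right) \left(-30\right) - \frac{9}{44} = \left(- 2 \left(-3\right)^{2} + 36\right) \left(-30\right) - \frac{9}{44} = \left(\left(-2\right) 9 + 36\right) \left(-30\right) - \frac{9}{44} = \left(-18 + 36\right) \left(-30\right) - \frac{9}{44} = 18 \left(-30\right) - \frac{9}{44} = -540 - \frac{9}{44} = - \frac{23769}{44}$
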